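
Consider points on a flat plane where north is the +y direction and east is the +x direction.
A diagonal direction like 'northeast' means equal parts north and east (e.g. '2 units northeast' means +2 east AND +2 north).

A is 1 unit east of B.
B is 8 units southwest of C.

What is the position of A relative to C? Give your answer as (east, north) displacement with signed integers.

Place C at the origin (east=0, north=0).
  B is 8 units southwest of C: delta (east=-8, north=-8); B at (east=-8, north=-8).
  A is 1 unit east of B: delta (east=+1, north=+0); A at (east=-7, north=-8).
Therefore A relative to C: (east=-7, north=-8).

Answer: A is at (east=-7, north=-8) relative to C.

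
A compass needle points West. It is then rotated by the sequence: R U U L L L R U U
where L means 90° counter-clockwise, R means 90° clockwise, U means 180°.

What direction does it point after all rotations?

Answer: Final heading: South

Derivation:
Start: West
  R (right (90° clockwise)) -> North
  U (U-turn (180°)) -> South
  U (U-turn (180°)) -> North
  L (left (90° counter-clockwise)) -> West
  L (left (90° counter-clockwise)) -> South
  L (left (90° counter-clockwise)) -> East
  R (right (90° clockwise)) -> South
  U (U-turn (180°)) -> North
  U (U-turn (180°)) -> South
Final: South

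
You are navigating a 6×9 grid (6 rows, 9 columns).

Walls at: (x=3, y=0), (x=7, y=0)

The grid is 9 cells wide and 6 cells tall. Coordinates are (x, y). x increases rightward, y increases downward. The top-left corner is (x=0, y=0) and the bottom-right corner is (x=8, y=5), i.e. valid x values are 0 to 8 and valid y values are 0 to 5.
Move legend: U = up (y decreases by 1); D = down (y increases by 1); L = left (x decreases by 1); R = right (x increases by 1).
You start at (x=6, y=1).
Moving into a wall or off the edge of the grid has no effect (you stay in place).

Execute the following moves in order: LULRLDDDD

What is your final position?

Answer: Final position: (x=4, y=4)

Derivation:
Start: (x=6, y=1)
  L (left): (x=6, y=1) -> (x=5, y=1)
  U (up): (x=5, y=1) -> (x=5, y=0)
  L (left): (x=5, y=0) -> (x=4, y=0)
  R (right): (x=4, y=0) -> (x=5, y=0)
  L (left): (x=5, y=0) -> (x=4, y=0)
  D (down): (x=4, y=0) -> (x=4, y=1)
  D (down): (x=4, y=1) -> (x=4, y=2)
  D (down): (x=4, y=2) -> (x=4, y=3)
  D (down): (x=4, y=3) -> (x=4, y=4)
Final: (x=4, y=4)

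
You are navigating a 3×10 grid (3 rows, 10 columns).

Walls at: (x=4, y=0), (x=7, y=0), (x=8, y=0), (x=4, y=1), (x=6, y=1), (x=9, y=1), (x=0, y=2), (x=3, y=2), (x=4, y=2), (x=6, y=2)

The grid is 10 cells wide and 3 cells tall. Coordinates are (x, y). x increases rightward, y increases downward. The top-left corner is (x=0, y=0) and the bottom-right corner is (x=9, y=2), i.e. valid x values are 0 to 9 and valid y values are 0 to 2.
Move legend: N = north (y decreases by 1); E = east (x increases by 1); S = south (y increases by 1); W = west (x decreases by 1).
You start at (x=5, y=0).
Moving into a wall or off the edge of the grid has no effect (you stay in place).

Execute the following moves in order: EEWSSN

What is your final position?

Answer: Final position: (x=5, y=1)

Derivation:
Start: (x=5, y=0)
  E (east): (x=5, y=0) -> (x=6, y=0)
  E (east): blocked, stay at (x=6, y=0)
  W (west): (x=6, y=0) -> (x=5, y=0)
  S (south): (x=5, y=0) -> (x=5, y=1)
  S (south): (x=5, y=1) -> (x=5, y=2)
  N (north): (x=5, y=2) -> (x=5, y=1)
Final: (x=5, y=1)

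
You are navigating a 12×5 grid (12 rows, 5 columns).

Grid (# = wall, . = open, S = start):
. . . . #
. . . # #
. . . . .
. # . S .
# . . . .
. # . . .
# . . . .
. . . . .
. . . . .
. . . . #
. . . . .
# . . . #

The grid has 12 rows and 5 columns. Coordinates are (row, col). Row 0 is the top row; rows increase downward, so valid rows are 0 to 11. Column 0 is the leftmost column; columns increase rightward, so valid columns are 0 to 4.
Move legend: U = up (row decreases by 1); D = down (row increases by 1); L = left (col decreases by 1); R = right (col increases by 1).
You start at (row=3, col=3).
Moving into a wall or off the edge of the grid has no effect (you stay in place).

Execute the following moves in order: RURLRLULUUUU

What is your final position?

Answer: Final position: (row=0, col=2)

Derivation:
Start: (row=3, col=3)
  R (right): (row=3, col=3) -> (row=3, col=4)
  U (up): (row=3, col=4) -> (row=2, col=4)
  R (right): blocked, stay at (row=2, col=4)
  L (left): (row=2, col=4) -> (row=2, col=3)
  R (right): (row=2, col=3) -> (row=2, col=4)
  L (left): (row=2, col=4) -> (row=2, col=3)
  U (up): blocked, stay at (row=2, col=3)
  L (left): (row=2, col=3) -> (row=2, col=2)
  U (up): (row=2, col=2) -> (row=1, col=2)
  U (up): (row=1, col=2) -> (row=0, col=2)
  U (up): blocked, stay at (row=0, col=2)
  U (up): blocked, stay at (row=0, col=2)
Final: (row=0, col=2)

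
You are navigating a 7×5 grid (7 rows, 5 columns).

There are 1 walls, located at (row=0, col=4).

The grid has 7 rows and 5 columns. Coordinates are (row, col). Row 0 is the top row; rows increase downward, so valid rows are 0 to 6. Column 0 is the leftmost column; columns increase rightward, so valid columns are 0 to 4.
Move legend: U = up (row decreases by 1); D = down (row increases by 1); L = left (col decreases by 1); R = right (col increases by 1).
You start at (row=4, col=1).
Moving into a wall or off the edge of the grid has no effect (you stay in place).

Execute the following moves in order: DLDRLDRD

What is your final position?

Answer: Final position: (row=6, col=1)

Derivation:
Start: (row=4, col=1)
  D (down): (row=4, col=1) -> (row=5, col=1)
  L (left): (row=5, col=1) -> (row=5, col=0)
  D (down): (row=5, col=0) -> (row=6, col=0)
  R (right): (row=6, col=0) -> (row=6, col=1)
  L (left): (row=6, col=1) -> (row=6, col=0)
  D (down): blocked, stay at (row=6, col=0)
  R (right): (row=6, col=0) -> (row=6, col=1)
  D (down): blocked, stay at (row=6, col=1)
Final: (row=6, col=1)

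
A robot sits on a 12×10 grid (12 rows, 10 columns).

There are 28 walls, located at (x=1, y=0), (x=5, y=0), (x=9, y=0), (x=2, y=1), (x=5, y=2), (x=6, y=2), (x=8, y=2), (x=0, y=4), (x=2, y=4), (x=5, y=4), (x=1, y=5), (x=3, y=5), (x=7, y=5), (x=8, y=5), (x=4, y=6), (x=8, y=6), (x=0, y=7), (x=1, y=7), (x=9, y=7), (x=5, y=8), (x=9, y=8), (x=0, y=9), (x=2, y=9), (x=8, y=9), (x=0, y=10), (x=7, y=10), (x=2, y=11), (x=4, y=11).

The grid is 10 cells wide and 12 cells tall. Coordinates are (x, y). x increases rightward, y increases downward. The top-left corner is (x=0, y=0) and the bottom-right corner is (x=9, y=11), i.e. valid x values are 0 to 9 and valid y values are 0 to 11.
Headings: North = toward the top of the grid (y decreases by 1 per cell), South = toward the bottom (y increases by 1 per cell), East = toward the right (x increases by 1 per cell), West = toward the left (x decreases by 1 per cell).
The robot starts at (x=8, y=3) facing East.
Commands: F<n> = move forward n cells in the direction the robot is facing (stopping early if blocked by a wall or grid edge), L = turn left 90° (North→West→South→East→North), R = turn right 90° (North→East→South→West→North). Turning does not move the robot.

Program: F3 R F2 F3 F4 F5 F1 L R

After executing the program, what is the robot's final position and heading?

Answer: Final position: (x=9, y=6), facing South

Derivation:
Start: (x=8, y=3), facing East
  F3: move forward 1/3 (blocked), now at (x=9, y=3)
  R: turn right, now facing South
  F2: move forward 2, now at (x=9, y=5)
  F3: move forward 1/3 (blocked), now at (x=9, y=6)
  F4: move forward 0/4 (blocked), now at (x=9, y=6)
  F5: move forward 0/5 (blocked), now at (x=9, y=6)
  F1: move forward 0/1 (blocked), now at (x=9, y=6)
  L: turn left, now facing East
  R: turn right, now facing South
Final: (x=9, y=6), facing South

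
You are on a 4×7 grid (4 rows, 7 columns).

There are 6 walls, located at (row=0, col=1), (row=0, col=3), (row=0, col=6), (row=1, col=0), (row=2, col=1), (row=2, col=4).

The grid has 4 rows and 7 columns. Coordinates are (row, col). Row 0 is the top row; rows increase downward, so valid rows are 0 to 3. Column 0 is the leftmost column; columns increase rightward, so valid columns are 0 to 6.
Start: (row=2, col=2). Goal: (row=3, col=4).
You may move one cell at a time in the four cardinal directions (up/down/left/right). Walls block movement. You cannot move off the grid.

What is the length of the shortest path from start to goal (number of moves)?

Answer: Shortest path length: 3

Derivation:
BFS from (row=2, col=2) until reaching (row=3, col=4):
  Distance 0: (row=2, col=2)
  Distance 1: (row=1, col=2), (row=2, col=3), (row=3, col=2)
  Distance 2: (row=0, col=2), (row=1, col=1), (row=1, col=3), (row=3, col=1), (row=3, col=3)
  Distance 3: (row=1, col=4), (row=3, col=0), (row=3, col=4)  <- goal reached here
One shortest path (3 moves): (row=2, col=2) -> (row=2, col=3) -> (row=3, col=3) -> (row=3, col=4)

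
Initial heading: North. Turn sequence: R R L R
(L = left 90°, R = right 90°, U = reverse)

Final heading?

Answer: Final heading: South

Derivation:
Start: North
  R (right (90° clockwise)) -> East
  R (right (90° clockwise)) -> South
  L (left (90° counter-clockwise)) -> East
  R (right (90° clockwise)) -> South
Final: South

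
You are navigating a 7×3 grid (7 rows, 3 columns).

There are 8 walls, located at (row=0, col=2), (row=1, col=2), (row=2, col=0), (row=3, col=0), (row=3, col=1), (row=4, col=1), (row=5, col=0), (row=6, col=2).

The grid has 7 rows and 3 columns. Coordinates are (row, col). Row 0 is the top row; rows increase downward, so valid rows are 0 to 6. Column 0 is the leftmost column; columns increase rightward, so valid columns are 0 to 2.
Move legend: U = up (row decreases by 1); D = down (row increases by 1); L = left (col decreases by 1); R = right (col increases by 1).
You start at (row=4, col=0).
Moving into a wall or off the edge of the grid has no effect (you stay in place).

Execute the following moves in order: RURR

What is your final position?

Answer: Final position: (row=4, col=0)

Derivation:
Start: (row=4, col=0)
  R (right): blocked, stay at (row=4, col=0)
  U (up): blocked, stay at (row=4, col=0)
  R (right): blocked, stay at (row=4, col=0)
  R (right): blocked, stay at (row=4, col=0)
Final: (row=4, col=0)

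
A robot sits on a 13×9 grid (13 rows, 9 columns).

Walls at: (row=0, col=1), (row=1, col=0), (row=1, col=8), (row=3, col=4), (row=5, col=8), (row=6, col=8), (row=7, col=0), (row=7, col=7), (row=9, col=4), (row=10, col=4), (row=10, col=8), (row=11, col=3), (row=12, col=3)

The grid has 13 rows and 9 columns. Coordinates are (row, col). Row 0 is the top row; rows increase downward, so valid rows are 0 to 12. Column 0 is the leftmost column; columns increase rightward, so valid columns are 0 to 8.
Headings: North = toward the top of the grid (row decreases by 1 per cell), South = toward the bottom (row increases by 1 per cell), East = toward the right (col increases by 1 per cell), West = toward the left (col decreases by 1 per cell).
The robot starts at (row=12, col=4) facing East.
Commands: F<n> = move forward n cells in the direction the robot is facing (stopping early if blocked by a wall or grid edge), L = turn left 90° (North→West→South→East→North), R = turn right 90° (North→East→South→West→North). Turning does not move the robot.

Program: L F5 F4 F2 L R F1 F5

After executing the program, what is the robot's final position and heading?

Answer: Final position: (row=11, col=4), facing North

Derivation:
Start: (row=12, col=4), facing East
  L: turn left, now facing North
  F5: move forward 1/5 (blocked), now at (row=11, col=4)
  F4: move forward 0/4 (blocked), now at (row=11, col=4)
  F2: move forward 0/2 (blocked), now at (row=11, col=4)
  L: turn left, now facing West
  R: turn right, now facing North
  F1: move forward 0/1 (blocked), now at (row=11, col=4)
  F5: move forward 0/5 (blocked), now at (row=11, col=4)
Final: (row=11, col=4), facing North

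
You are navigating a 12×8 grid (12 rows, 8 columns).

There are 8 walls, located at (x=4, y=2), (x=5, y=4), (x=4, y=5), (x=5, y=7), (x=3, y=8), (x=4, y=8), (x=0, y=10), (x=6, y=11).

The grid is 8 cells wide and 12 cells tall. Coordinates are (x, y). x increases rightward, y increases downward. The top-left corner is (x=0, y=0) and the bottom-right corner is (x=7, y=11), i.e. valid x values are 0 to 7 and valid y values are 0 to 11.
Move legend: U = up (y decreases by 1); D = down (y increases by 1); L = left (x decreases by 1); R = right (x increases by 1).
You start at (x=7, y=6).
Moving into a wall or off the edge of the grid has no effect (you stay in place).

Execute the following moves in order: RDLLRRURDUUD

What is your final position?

Start: (x=7, y=6)
  R (right): blocked, stay at (x=7, y=6)
  D (down): (x=7, y=6) -> (x=7, y=7)
  L (left): (x=7, y=7) -> (x=6, y=7)
  L (left): blocked, stay at (x=6, y=7)
  R (right): (x=6, y=7) -> (x=7, y=7)
  R (right): blocked, stay at (x=7, y=7)
  U (up): (x=7, y=7) -> (x=7, y=6)
  R (right): blocked, stay at (x=7, y=6)
  D (down): (x=7, y=6) -> (x=7, y=7)
  U (up): (x=7, y=7) -> (x=7, y=6)
  U (up): (x=7, y=6) -> (x=7, y=5)
  D (down): (x=7, y=5) -> (x=7, y=6)
Final: (x=7, y=6)

Answer: Final position: (x=7, y=6)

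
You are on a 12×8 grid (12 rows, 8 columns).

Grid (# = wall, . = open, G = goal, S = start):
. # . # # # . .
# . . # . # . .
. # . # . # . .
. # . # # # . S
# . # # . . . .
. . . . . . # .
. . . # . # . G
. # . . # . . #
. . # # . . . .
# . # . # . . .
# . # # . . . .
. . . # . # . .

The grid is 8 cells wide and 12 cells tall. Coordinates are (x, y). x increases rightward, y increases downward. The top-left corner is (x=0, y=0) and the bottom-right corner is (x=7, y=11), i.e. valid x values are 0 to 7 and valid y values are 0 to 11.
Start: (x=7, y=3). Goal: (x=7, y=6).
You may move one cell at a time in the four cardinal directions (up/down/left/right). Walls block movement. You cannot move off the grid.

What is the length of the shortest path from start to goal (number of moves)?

Answer: Shortest path length: 3

Derivation:
BFS from (x=7, y=3) until reaching (x=7, y=6):
  Distance 0: (x=7, y=3)
  Distance 1: (x=7, y=2), (x=6, y=3), (x=7, y=4)
  Distance 2: (x=7, y=1), (x=6, y=2), (x=6, y=4), (x=7, y=5)
  Distance 3: (x=7, y=0), (x=6, y=1), (x=5, y=4), (x=7, y=6)  <- goal reached here
One shortest path (3 moves): (x=7, y=3) -> (x=7, y=4) -> (x=7, y=5) -> (x=7, y=6)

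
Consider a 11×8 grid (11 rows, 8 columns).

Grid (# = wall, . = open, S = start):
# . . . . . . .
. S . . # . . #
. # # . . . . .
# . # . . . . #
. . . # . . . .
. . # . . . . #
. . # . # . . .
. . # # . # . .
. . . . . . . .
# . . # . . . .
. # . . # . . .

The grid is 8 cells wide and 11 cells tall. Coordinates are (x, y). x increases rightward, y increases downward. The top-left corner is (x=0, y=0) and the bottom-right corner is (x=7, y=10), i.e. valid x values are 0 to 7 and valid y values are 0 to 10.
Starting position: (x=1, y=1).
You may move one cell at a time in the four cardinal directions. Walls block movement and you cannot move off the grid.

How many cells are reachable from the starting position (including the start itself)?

Answer: Reachable cells: 67

Derivation:
BFS flood-fill from (x=1, y=1):
  Distance 0: (x=1, y=1)
  Distance 1: (x=1, y=0), (x=0, y=1), (x=2, y=1)
  Distance 2: (x=2, y=0), (x=3, y=1), (x=0, y=2)
  Distance 3: (x=3, y=0), (x=3, y=2)
  Distance 4: (x=4, y=0), (x=4, y=2), (x=3, y=3)
  Distance 5: (x=5, y=0), (x=5, y=2), (x=4, y=3)
  Distance 6: (x=6, y=0), (x=5, y=1), (x=6, y=2), (x=5, y=3), (x=4, y=4)
  Distance 7: (x=7, y=0), (x=6, y=1), (x=7, y=2), (x=6, y=3), (x=5, y=4), (x=4, y=5)
  Distance 8: (x=6, y=4), (x=3, y=5), (x=5, y=5)
  Distance 9: (x=7, y=4), (x=6, y=5), (x=3, y=6), (x=5, y=6)
  Distance 10: (x=6, y=6)
  Distance 11: (x=7, y=6), (x=6, y=7)
  Distance 12: (x=7, y=7), (x=6, y=8)
  Distance 13: (x=5, y=8), (x=7, y=8), (x=6, y=9)
  Distance 14: (x=4, y=8), (x=5, y=9), (x=7, y=9), (x=6, y=10)
  Distance 15: (x=4, y=7), (x=3, y=8), (x=4, y=9), (x=5, y=10), (x=7, y=10)
  Distance 16: (x=2, y=8)
  Distance 17: (x=1, y=8), (x=2, y=9)
  Distance 18: (x=1, y=7), (x=0, y=8), (x=1, y=9), (x=2, y=10)
  Distance 19: (x=1, y=6), (x=0, y=7), (x=3, y=10)
  Distance 20: (x=1, y=5), (x=0, y=6)
  Distance 21: (x=1, y=4), (x=0, y=5)
  Distance 22: (x=1, y=3), (x=0, y=4), (x=2, y=4)
Total reachable: 67 (grid has 68 open cells total)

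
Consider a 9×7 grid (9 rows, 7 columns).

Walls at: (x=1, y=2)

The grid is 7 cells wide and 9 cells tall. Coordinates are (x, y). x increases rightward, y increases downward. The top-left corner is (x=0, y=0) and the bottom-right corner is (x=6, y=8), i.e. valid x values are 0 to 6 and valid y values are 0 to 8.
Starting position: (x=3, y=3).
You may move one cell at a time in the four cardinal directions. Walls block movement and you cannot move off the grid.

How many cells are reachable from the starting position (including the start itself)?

BFS flood-fill from (x=3, y=3):
  Distance 0: (x=3, y=3)
  Distance 1: (x=3, y=2), (x=2, y=3), (x=4, y=3), (x=3, y=4)
  Distance 2: (x=3, y=1), (x=2, y=2), (x=4, y=2), (x=1, y=3), (x=5, y=3), (x=2, y=4), (x=4, y=4), (x=3, y=5)
  Distance 3: (x=3, y=0), (x=2, y=1), (x=4, y=1), (x=5, y=2), (x=0, y=3), (x=6, y=3), (x=1, y=4), (x=5, y=4), (x=2, y=5), (x=4, y=5), (x=3, y=6)
  Distance 4: (x=2, y=0), (x=4, y=0), (x=1, y=1), (x=5, y=1), (x=0, y=2), (x=6, y=2), (x=0, y=4), (x=6, y=4), (x=1, y=5), (x=5, y=5), (x=2, y=6), (x=4, y=6), (x=3, y=7)
  Distance 5: (x=1, y=0), (x=5, y=0), (x=0, y=1), (x=6, y=1), (x=0, y=5), (x=6, y=5), (x=1, y=6), (x=5, y=6), (x=2, y=7), (x=4, y=7), (x=3, y=8)
  Distance 6: (x=0, y=0), (x=6, y=0), (x=0, y=6), (x=6, y=6), (x=1, y=7), (x=5, y=7), (x=2, y=8), (x=4, y=8)
  Distance 7: (x=0, y=7), (x=6, y=7), (x=1, y=8), (x=5, y=8)
  Distance 8: (x=0, y=8), (x=6, y=8)
Total reachable: 62 (grid has 62 open cells total)

Answer: Reachable cells: 62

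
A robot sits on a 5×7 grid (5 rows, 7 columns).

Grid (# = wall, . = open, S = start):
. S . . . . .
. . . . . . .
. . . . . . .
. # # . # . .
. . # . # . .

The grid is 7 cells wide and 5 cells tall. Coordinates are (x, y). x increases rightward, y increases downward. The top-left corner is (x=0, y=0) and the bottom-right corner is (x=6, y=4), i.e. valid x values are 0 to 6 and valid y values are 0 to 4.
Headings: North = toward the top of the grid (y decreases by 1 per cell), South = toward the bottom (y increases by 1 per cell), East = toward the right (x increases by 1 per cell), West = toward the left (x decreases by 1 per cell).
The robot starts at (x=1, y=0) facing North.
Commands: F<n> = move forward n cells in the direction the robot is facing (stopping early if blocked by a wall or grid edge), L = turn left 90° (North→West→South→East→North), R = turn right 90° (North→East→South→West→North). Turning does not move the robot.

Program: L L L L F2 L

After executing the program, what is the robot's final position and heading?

Start: (x=1, y=0), facing North
  L: turn left, now facing West
  L: turn left, now facing South
  L: turn left, now facing East
  L: turn left, now facing North
  F2: move forward 0/2 (blocked), now at (x=1, y=0)
  L: turn left, now facing West
Final: (x=1, y=0), facing West

Answer: Final position: (x=1, y=0), facing West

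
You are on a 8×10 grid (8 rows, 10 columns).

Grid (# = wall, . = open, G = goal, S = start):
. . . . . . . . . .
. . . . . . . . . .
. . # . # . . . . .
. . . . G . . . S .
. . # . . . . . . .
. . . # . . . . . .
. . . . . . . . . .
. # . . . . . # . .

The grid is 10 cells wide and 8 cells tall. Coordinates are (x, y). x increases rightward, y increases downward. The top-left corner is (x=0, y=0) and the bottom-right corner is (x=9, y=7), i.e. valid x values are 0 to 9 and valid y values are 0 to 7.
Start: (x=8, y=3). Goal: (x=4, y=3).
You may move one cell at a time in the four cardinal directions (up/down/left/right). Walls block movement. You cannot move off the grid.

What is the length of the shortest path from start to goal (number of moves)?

Answer: Shortest path length: 4

Derivation:
BFS from (x=8, y=3) until reaching (x=4, y=3):
  Distance 0: (x=8, y=3)
  Distance 1: (x=8, y=2), (x=7, y=3), (x=9, y=3), (x=8, y=4)
  Distance 2: (x=8, y=1), (x=7, y=2), (x=9, y=2), (x=6, y=3), (x=7, y=4), (x=9, y=4), (x=8, y=5)
  Distance 3: (x=8, y=0), (x=7, y=1), (x=9, y=1), (x=6, y=2), (x=5, y=3), (x=6, y=4), (x=7, y=5), (x=9, y=5), (x=8, y=6)
  Distance 4: (x=7, y=0), (x=9, y=0), (x=6, y=1), (x=5, y=2), (x=4, y=3), (x=5, y=4), (x=6, y=5), (x=7, y=6), (x=9, y=6), (x=8, y=7)  <- goal reached here
One shortest path (4 moves): (x=8, y=3) -> (x=7, y=3) -> (x=6, y=3) -> (x=5, y=3) -> (x=4, y=3)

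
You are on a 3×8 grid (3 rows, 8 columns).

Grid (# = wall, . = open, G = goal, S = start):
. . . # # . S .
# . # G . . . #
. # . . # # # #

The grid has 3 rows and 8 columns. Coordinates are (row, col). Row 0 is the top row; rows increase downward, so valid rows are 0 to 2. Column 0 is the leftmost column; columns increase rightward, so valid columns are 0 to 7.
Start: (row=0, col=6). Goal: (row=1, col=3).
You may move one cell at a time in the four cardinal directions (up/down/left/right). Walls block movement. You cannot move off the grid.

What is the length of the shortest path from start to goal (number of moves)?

Answer: Shortest path length: 4

Derivation:
BFS from (row=0, col=6) until reaching (row=1, col=3):
  Distance 0: (row=0, col=6)
  Distance 1: (row=0, col=5), (row=0, col=7), (row=1, col=6)
  Distance 2: (row=1, col=5)
  Distance 3: (row=1, col=4)
  Distance 4: (row=1, col=3)  <- goal reached here
One shortest path (4 moves): (row=0, col=6) -> (row=0, col=5) -> (row=1, col=5) -> (row=1, col=4) -> (row=1, col=3)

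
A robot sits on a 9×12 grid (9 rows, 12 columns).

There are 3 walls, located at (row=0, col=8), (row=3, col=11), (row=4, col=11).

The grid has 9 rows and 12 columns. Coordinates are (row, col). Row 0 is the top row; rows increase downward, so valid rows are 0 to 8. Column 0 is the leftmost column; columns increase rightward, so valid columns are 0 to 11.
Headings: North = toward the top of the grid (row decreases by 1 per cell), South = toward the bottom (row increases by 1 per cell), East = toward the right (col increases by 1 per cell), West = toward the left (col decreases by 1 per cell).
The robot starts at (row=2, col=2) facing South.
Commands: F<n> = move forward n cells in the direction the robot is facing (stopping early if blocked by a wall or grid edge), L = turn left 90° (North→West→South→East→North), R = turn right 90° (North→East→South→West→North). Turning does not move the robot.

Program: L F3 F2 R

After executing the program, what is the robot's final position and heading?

Answer: Final position: (row=2, col=7), facing South

Derivation:
Start: (row=2, col=2), facing South
  L: turn left, now facing East
  F3: move forward 3, now at (row=2, col=5)
  F2: move forward 2, now at (row=2, col=7)
  R: turn right, now facing South
Final: (row=2, col=7), facing South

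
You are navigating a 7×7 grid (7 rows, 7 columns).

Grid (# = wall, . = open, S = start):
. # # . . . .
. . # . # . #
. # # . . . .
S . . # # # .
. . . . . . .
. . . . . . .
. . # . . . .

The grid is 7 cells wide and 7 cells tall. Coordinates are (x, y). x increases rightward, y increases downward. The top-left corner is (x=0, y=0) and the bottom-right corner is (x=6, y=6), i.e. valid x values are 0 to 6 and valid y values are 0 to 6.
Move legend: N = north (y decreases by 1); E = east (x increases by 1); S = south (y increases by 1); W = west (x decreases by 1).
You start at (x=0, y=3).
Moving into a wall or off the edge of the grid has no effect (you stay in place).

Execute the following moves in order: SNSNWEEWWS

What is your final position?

Start: (x=0, y=3)
  S (south): (x=0, y=3) -> (x=0, y=4)
  N (north): (x=0, y=4) -> (x=0, y=3)
  S (south): (x=0, y=3) -> (x=0, y=4)
  N (north): (x=0, y=4) -> (x=0, y=3)
  W (west): blocked, stay at (x=0, y=3)
  E (east): (x=0, y=3) -> (x=1, y=3)
  E (east): (x=1, y=3) -> (x=2, y=3)
  W (west): (x=2, y=3) -> (x=1, y=3)
  W (west): (x=1, y=3) -> (x=0, y=3)
  S (south): (x=0, y=3) -> (x=0, y=4)
Final: (x=0, y=4)

Answer: Final position: (x=0, y=4)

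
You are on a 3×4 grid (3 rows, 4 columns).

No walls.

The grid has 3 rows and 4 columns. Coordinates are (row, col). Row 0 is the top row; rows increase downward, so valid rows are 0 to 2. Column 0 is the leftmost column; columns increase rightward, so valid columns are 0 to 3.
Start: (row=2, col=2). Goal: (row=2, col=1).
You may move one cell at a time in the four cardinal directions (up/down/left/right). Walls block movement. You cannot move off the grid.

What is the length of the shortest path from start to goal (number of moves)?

Answer: Shortest path length: 1

Derivation:
BFS from (row=2, col=2) until reaching (row=2, col=1):
  Distance 0: (row=2, col=2)
  Distance 1: (row=1, col=2), (row=2, col=1), (row=2, col=3)  <- goal reached here
One shortest path (1 moves): (row=2, col=2) -> (row=2, col=1)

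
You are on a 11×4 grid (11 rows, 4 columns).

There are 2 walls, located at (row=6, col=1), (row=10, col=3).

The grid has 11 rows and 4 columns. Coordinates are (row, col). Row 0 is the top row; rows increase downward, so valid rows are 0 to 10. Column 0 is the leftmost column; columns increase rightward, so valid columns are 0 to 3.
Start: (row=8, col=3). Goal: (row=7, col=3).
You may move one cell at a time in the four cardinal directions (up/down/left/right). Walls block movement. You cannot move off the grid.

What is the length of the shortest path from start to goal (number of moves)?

Answer: Shortest path length: 1

Derivation:
BFS from (row=8, col=3) until reaching (row=7, col=3):
  Distance 0: (row=8, col=3)
  Distance 1: (row=7, col=3), (row=8, col=2), (row=9, col=3)  <- goal reached here
One shortest path (1 moves): (row=8, col=3) -> (row=7, col=3)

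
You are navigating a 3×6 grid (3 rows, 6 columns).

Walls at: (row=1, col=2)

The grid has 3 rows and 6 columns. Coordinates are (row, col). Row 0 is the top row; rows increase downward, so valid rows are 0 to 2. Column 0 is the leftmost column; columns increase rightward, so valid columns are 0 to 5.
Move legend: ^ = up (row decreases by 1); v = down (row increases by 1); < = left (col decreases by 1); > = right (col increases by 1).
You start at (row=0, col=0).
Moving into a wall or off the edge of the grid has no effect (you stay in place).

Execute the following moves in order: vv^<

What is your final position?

Answer: Final position: (row=1, col=0)

Derivation:
Start: (row=0, col=0)
  v (down): (row=0, col=0) -> (row=1, col=0)
  v (down): (row=1, col=0) -> (row=2, col=0)
  ^ (up): (row=2, col=0) -> (row=1, col=0)
  < (left): blocked, stay at (row=1, col=0)
Final: (row=1, col=0)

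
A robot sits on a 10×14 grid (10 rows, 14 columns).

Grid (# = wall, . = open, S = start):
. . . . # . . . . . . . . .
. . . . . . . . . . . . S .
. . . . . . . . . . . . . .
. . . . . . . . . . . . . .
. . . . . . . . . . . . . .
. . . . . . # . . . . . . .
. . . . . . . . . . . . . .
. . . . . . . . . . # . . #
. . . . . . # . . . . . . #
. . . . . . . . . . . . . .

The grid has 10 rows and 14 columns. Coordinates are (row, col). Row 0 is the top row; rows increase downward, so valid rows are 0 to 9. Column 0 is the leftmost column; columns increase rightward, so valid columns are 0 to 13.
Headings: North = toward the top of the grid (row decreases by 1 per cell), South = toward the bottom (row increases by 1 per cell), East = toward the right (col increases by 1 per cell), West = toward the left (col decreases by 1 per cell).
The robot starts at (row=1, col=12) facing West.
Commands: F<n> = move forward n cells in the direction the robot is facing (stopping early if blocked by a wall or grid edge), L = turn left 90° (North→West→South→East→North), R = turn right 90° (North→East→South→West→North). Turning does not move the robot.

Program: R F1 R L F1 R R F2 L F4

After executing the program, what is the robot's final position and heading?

Start: (row=1, col=12), facing West
  R: turn right, now facing North
  F1: move forward 1, now at (row=0, col=12)
  R: turn right, now facing East
  L: turn left, now facing North
  F1: move forward 0/1 (blocked), now at (row=0, col=12)
  R: turn right, now facing East
  R: turn right, now facing South
  F2: move forward 2, now at (row=2, col=12)
  L: turn left, now facing East
  F4: move forward 1/4 (blocked), now at (row=2, col=13)
Final: (row=2, col=13), facing East

Answer: Final position: (row=2, col=13), facing East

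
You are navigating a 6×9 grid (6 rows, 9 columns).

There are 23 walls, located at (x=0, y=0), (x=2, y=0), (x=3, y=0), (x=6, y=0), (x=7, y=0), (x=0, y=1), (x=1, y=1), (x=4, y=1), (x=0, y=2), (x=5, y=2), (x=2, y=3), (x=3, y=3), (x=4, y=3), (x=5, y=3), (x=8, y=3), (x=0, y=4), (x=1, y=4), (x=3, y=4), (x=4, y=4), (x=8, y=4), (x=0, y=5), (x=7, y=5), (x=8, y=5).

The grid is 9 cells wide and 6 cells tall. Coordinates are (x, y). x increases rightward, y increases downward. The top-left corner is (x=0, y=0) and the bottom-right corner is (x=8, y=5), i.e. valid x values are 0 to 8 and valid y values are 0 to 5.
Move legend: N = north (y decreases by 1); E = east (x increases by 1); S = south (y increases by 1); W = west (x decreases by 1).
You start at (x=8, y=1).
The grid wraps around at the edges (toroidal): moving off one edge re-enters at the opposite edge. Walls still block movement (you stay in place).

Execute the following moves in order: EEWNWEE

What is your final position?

Answer: Final position: (x=8, y=1)

Derivation:
Start: (x=8, y=1)
  E (east): blocked, stay at (x=8, y=1)
  E (east): blocked, stay at (x=8, y=1)
  W (west): (x=8, y=1) -> (x=7, y=1)
  N (north): blocked, stay at (x=7, y=1)
  W (west): (x=7, y=1) -> (x=6, y=1)
  E (east): (x=6, y=1) -> (x=7, y=1)
  E (east): (x=7, y=1) -> (x=8, y=1)
Final: (x=8, y=1)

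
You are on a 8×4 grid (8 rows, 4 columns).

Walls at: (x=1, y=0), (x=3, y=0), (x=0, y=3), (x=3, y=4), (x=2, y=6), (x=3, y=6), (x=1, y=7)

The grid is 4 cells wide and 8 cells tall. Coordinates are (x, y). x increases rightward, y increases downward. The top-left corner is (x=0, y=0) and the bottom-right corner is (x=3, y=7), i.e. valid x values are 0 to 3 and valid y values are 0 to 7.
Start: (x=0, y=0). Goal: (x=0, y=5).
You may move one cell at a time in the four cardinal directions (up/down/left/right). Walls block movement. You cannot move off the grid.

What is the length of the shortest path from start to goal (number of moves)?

BFS from (x=0, y=0) until reaching (x=0, y=5):
  Distance 0: (x=0, y=0)
  Distance 1: (x=0, y=1)
  Distance 2: (x=1, y=1), (x=0, y=2)
  Distance 3: (x=2, y=1), (x=1, y=2)
  Distance 4: (x=2, y=0), (x=3, y=1), (x=2, y=2), (x=1, y=3)
  Distance 5: (x=3, y=2), (x=2, y=3), (x=1, y=4)
  Distance 6: (x=3, y=3), (x=0, y=4), (x=2, y=4), (x=1, y=5)
  Distance 7: (x=0, y=5), (x=2, y=5), (x=1, y=6)  <- goal reached here
One shortest path (7 moves): (x=0, y=0) -> (x=0, y=1) -> (x=1, y=1) -> (x=1, y=2) -> (x=1, y=3) -> (x=1, y=4) -> (x=0, y=4) -> (x=0, y=5)

Answer: Shortest path length: 7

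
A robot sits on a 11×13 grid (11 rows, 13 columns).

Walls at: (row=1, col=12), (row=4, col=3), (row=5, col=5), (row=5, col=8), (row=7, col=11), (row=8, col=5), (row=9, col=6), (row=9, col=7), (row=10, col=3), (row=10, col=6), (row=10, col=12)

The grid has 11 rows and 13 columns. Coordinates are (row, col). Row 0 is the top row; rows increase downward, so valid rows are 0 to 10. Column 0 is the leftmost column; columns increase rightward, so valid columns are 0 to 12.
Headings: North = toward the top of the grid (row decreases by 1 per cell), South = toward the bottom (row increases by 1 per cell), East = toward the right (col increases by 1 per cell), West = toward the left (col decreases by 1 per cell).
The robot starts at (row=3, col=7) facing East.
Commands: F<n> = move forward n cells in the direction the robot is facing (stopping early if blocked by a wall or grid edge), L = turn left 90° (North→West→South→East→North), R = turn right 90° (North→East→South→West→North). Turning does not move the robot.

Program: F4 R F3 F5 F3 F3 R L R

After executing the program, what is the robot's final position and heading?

Answer: Final position: (row=6, col=11), facing West

Derivation:
Start: (row=3, col=7), facing East
  F4: move forward 4, now at (row=3, col=11)
  R: turn right, now facing South
  F3: move forward 3, now at (row=6, col=11)
  F5: move forward 0/5 (blocked), now at (row=6, col=11)
  F3: move forward 0/3 (blocked), now at (row=6, col=11)
  F3: move forward 0/3 (blocked), now at (row=6, col=11)
  R: turn right, now facing West
  L: turn left, now facing South
  R: turn right, now facing West
Final: (row=6, col=11), facing West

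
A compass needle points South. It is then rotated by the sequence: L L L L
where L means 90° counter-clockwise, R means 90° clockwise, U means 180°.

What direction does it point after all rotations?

Answer: Final heading: South

Derivation:
Start: South
  L (left (90° counter-clockwise)) -> East
  L (left (90° counter-clockwise)) -> North
  L (left (90° counter-clockwise)) -> West
  L (left (90° counter-clockwise)) -> South
Final: South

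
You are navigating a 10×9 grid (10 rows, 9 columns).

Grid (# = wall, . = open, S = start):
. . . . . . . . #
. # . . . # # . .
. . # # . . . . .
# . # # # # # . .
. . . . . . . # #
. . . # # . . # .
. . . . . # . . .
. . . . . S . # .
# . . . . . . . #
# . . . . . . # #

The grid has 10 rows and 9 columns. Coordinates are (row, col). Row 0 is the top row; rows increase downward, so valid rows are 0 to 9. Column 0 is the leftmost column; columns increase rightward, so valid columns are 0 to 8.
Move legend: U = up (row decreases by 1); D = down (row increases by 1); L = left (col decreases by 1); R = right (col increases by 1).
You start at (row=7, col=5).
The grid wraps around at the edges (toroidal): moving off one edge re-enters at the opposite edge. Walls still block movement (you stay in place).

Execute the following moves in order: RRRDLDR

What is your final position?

Start: (row=7, col=5)
  R (right): (row=7, col=5) -> (row=7, col=6)
  R (right): blocked, stay at (row=7, col=6)
  R (right): blocked, stay at (row=7, col=6)
  D (down): (row=7, col=6) -> (row=8, col=6)
  L (left): (row=8, col=6) -> (row=8, col=5)
  D (down): (row=8, col=5) -> (row=9, col=5)
  R (right): (row=9, col=5) -> (row=9, col=6)
Final: (row=9, col=6)

Answer: Final position: (row=9, col=6)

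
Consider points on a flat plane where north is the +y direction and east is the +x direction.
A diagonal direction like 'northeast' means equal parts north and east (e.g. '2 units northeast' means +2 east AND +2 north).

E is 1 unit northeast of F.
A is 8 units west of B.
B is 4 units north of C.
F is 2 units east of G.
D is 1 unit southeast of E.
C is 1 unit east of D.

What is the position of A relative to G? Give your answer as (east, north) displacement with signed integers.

Place G at the origin (east=0, north=0).
  F is 2 units east of G: delta (east=+2, north=+0); F at (east=2, north=0).
  E is 1 unit northeast of F: delta (east=+1, north=+1); E at (east=3, north=1).
  D is 1 unit southeast of E: delta (east=+1, north=-1); D at (east=4, north=0).
  C is 1 unit east of D: delta (east=+1, north=+0); C at (east=5, north=0).
  B is 4 units north of C: delta (east=+0, north=+4); B at (east=5, north=4).
  A is 8 units west of B: delta (east=-8, north=+0); A at (east=-3, north=4).
Therefore A relative to G: (east=-3, north=4).

Answer: A is at (east=-3, north=4) relative to G.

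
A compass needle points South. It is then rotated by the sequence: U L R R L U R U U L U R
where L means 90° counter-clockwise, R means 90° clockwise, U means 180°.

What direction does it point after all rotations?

Answer: Final heading: East

Derivation:
Start: South
  U (U-turn (180°)) -> North
  L (left (90° counter-clockwise)) -> West
  R (right (90° clockwise)) -> North
  R (right (90° clockwise)) -> East
  L (left (90° counter-clockwise)) -> North
  U (U-turn (180°)) -> South
  R (right (90° clockwise)) -> West
  U (U-turn (180°)) -> East
  U (U-turn (180°)) -> West
  L (left (90° counter-clockwise)) -> South
  U (U-turn (180°)) -> North
  R (right (90° clockwise)) -> East
Final: East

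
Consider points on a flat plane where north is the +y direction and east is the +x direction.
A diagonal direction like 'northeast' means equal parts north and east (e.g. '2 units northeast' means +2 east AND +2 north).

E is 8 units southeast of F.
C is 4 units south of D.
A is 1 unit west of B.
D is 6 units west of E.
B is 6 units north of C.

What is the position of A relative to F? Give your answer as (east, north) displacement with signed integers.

Place F at the origin (east=0, north=0).
  E is 8 units southeast of F: delta (east=+8, north=-8); E at (east=8, north=-8).
  D is 6 units west of E: delta (east=-6, north=+0); D at (east=2, north=-8).
  C is 4 units south of D: delta (east=+0, north=-4); C at (east=2, north=-12).
  B is 6 units north of C: delta (east=+0, north=+6); B at (east=2, north=-6).
  A is 1 unit west of B: delta (east=-1, north=+0); A at (east=1, north=-6).
Therefore A relative to F: (east=1, north=-6).

Answer: A is at (east=1, north=-6) relative to F.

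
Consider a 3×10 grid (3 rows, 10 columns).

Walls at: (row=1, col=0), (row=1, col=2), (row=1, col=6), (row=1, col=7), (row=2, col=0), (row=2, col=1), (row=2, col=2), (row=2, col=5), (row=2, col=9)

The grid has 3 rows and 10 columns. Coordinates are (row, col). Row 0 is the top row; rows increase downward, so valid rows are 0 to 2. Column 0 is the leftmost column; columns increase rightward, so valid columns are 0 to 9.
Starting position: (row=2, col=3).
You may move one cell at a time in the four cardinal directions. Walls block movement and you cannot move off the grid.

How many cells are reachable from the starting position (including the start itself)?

Answer: Reachable cells: 21

Derivation:
BFS flood-fill from (row=2, col=3):
  Distance 0: (row=2, col=3)
  Distance 1: (row=1, col=3), (row=2, col=4)
  Distance 2: (row=0, col=3), (row=1, col=4)
  Distance 3: (row=0, col=2), (row=0, col=4), (row=1, col=5)
  Distance 4: (row=0, col=1), (row=0, col=5)
  Distance 5: (row=0, col=0), (row=0, col=6), (row=1, col=1)
  Distance 6: (row=0, col=7)
  Distance 7: (row=0, col=8)
  Distance 8: (row=0, col=9), (row=1, col=8)
  Distance 9: (row=1, col=9), (row=2, col=8)
  Distance 10: (row=2, col=7)
  Distance 11: (row=2, col=6)
Total reachable: 21 (grid has 21 open cells total)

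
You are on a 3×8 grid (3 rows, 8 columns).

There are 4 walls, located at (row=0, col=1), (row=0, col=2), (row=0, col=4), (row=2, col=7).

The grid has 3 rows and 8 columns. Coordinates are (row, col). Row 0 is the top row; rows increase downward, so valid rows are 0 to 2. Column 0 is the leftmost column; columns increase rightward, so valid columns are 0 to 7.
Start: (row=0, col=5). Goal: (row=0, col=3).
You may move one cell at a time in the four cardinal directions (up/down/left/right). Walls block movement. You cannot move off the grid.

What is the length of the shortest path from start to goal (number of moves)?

Answer: Shortest path length: 4

Derivation:
BFS from (row=0, col=5) until reaching (row=0, col=3):
  Distance 0: (row=0, col=5)
  Distance 1: (row=0, col=6), (row=1, col=5)
  Distance 2: (row=0, col=7), (row=1, col=4), (row=1, col=6), (row=2, col=5)
  Distance 3: (row=1, col=3), (row=1, col=7), (row=2, col=4), (row=2, col=6)
  Distance 4: (row=0, col=3), (row=1, col=2), (row=2, col=3)  <- goal reached here
One shortest path (4 moves): (row=0, col=5) -> (row=1, col=5) -> (row=1, col=4) -> (row=1, col=3) -> (row=0, col=3)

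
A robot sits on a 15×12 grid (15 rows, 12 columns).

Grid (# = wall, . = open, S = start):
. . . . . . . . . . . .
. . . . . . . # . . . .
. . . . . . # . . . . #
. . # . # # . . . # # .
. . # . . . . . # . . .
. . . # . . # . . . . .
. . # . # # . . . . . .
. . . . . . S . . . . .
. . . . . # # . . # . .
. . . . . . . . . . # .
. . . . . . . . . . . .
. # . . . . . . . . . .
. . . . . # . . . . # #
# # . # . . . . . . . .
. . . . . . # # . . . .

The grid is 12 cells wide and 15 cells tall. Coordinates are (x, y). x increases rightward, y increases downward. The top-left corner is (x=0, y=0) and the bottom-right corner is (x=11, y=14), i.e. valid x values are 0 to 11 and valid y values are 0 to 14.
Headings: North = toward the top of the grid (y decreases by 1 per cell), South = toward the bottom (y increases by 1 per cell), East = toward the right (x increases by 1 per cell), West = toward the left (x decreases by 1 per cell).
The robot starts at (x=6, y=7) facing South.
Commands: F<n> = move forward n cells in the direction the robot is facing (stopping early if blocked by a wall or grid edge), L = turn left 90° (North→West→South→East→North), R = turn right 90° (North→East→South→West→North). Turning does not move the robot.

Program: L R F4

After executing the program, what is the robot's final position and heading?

Start: (x=6, y=7), facing South
  L: turn left, now facing East
  R: turn right, now facing South
  F4: move forward 0/4 (blocked), now at (x=6, y=7)
Final: (x=6, y=7), facing South

Answer: Final position: (x=6, y=7), facing South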